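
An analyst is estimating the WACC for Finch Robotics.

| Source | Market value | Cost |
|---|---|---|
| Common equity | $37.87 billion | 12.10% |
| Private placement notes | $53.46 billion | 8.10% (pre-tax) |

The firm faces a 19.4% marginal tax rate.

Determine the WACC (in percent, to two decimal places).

Total capital V = 37.87 + 53.46 = 91.33.
Equity: weight = 37.87/91.33 = 0.4147; cost = 12.1%.
Private placement notes: weight = 53.46/91.33 = 0.5853; after-tax cost = 8.1% × (1 − 19.4%) = 6.5286%.
WACC = 0.4147 × 12.1000% + 0.5853 × 6.5286% = 8.8388%.

8.84%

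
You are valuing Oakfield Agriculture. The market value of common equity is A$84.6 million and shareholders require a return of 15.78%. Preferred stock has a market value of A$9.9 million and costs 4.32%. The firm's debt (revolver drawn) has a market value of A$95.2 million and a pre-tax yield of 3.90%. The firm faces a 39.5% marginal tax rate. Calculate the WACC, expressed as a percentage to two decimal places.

Total capital V = 84.6 + 9.9 + 95.2 = 189.7.
Equity: weight = 84.6/189.7 = 0.4460; cost = 15.78%.
Preferred: weight = 9.9/189.7 = 0.0522; cost = 4.32%.
Revolver drawn: weight = 95.2/189.7 = 0.5018; after-tax cost = 3.9% × (1 − 39.5%) = 2.3595%.
WACC = 0.4460 × 15.7800% + 0.0522 × 4.3200% + 0.5018 × 2.3595% = 8.4469%.

8.45%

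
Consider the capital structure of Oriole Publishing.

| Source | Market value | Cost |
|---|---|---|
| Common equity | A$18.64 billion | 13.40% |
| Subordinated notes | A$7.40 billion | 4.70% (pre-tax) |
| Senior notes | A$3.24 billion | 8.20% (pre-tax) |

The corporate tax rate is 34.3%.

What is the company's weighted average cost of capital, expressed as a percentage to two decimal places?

9.91%

Total capital V = 18.64 + 7.4 + 3.24 = 29.28.
Equity: weight = 18.64/29.28 = 0.6366; cost = 13.4%.
Subordinated notes: weight = 7.4/29.28 = 0.2527; after-tax cost = 4.7% × (1 − 34.3%) = 3.0879%.
Senior notes: weight = 3.24/29.28 = 0.1107; after-tax cost = 8.2% × (1 − 34.3%) = 5.3874%.
WACC = 0.6366 × 13.4000% + 0.2527 × 3.0879% + 0.1107 × 5.3874% = 9.9072%.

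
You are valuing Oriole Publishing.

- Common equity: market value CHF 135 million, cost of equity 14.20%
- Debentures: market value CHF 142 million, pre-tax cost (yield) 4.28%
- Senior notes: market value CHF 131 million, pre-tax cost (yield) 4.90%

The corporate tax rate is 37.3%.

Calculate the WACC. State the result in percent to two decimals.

6.62%

Total capital V = 135 + 142 + 131 = 408.
Equity: weight = 135/408 = 0.3309; cost = 14.2%.
Debentures: weight = 142/408 = 0.3480; after-tax cost = 4.28% × (1 − 37.3%) = 2.6836%.
Senior notes: weight = 131/408 = 0.3211; after-tax cost = 4.9% × (1 − 37.3%) = 3.0723%.
WACC = 0.3309 × 14.2000% + 0.3480 × 2.6836% + 0.3211 × 3.0723% = 6.6190%.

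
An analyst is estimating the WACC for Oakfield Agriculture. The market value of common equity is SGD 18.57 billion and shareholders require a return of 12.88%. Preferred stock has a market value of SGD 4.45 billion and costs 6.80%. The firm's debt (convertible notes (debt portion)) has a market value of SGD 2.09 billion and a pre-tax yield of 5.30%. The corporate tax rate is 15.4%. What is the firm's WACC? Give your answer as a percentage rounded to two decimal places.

Total capital V = 18.57 + 4.45 + 2.09 = 25.11.
Equity: weight = 18.57/25.11 = 0.7395; cost = 12.88%.
Preferred: weight = 4.45/25.11 = 0.1772; cost = 6.8%.
Convertible notes (debt portion): weight = 2.09/25.11 = 0.0832; after-tax cost = 5.3% × (1 − 15.4%) = 4.4838%.
WACC = 0.7395 × 12.8800% + 0.1772 × 6.8000% + 0.0832 × 4.4838% = 11.1037%.

11.10%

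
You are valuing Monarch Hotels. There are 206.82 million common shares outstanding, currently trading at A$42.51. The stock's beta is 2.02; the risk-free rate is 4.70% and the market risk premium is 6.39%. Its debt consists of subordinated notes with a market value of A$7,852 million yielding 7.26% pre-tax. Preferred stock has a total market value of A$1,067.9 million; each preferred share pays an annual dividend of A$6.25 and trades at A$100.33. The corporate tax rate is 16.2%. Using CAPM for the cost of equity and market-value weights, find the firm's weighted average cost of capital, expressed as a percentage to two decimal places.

Cost of equity via CAPM: Re = 4.7% + 2.02 × 6.39% = 17.6078%.
Cost of preferred: Rp = 6.25 / 100.33 = 6.2294%.
Market value of equity E = 42.51 × 206.82m = 8791.9182m.
Total capital V = 8791.9182 + 1067.9 + 7852 = 17711.8182.
Equity: weight = 8791.9182/17711.8182 = 0.4964; cost = 17.6078%.
Preferred: weight = 1067.9/17711.8182 = 0.0603; cost = 6.2294%.
Subordinated notes: weight = 7852/17711.8182 = 0.4433; after-tax cost = 7.26% × (1 − 16.2%) = 6.0839%.
WACC = 0.4964 × 17.6078% + 0.0603 × 6.2294% + 0.4433 × 6.0839% = 11.8130%.

11.81%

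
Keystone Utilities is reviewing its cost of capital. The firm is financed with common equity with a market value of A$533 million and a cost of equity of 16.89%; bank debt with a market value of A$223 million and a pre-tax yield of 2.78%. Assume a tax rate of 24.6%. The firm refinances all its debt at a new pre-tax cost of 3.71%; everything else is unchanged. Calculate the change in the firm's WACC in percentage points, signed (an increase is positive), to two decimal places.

+0.21 pp

Current WACC:
Total capital V = 533 + 223 = 756.
Equity: weight = 533/756 = 0.7050; cost = 16.89%.
Bank debt: weight = 223/756 = 0.2950; after-tax cost = 2.78% × (1 − 24.6%) = 2.0961%.
WACC = 0.7050 × 16.8900% + 0.2950 × 2.0961% = 12.5262%.
After the change:
Total capital V = 533 + 223 = 756.
Equity: weight = 533/756 = 0.7050; cost = 16.89%.
Bank debt: weight = 223/756 = 0.2950; after-tax cost = 3.71% × (1 − 24.6%) = 2.7973%.
WACC = 0.7050 × 16.8900% + 0.2950 × 2.7973% = 12.7330%.
Change in WACC = 12.7330% − 12.5262% = 0.2068 pp.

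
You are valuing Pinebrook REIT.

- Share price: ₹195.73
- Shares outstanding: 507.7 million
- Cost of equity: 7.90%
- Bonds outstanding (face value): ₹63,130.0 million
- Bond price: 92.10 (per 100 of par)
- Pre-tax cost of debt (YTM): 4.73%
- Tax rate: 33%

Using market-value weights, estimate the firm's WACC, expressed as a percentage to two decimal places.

6.15%

Market value of equity E = 195.73 × 507.7m = 99372.121m. Market value of debt D = 63130m × 92.1/100 = 58142.73m.
Total capital V = 99372.121 + 58142.73 = 157514.851.
Equity: weight = 99372.121/157514.851 = 0.6309; cost = 7.9%.
Bonds outstanding: weight = 58142.73/157514.851 = 0.3691; after-tax cost = 4.73% × (1 − 33%) = 3.1691%.
WACC = 0.6309 × 7.9000% + 0.3691 × 3.1691% = 6.1537%.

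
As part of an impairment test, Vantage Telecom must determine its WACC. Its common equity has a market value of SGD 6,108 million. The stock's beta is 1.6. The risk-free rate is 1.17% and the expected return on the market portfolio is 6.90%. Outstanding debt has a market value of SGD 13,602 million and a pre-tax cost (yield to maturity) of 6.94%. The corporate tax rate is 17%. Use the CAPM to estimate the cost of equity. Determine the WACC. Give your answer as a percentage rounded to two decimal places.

Market risk premium = 6.9% − 1.17% = 5.73%.
Cost of equity via CAPM: Re = 1.17% + 1.6 × 5.73% = 10.3380%.
Total capital V = 6108 + 13602 = 19710.
Equity: weight = 6108/19710 = 0.3099; cost = 10.338%.
Debt: weight = 13602/19710 = 0.6901; after-tax cost = 6.94% × (1 − 17%) = 5.7602%.
WACC = 0.3099 × 10.3380% + 0.6901 × 5.7602% = 7.1788%.

7.18%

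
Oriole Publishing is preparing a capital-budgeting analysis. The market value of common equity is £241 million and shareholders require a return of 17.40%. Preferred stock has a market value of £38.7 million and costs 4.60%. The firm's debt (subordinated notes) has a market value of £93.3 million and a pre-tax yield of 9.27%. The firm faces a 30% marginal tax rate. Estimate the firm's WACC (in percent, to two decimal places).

Total capital V = 241 + 38.7 + 93.3 = 373.
Equity: weight = 241/373 = 0.6461; cost = 17.4%.
Preferred: weight = 38.7/373 = 0.1038; cost = 4.6%.
Subordinated notes: weight = 93.3/373 = 0.2501; after-tax cost = 9.27% × (1 − 30%) = 6.4890%.
WACC = 0.6461 × 17.4000% + 0.1038 × 4.6000% + 0.2501 × 6.4890% = 13.3427%.

13.34%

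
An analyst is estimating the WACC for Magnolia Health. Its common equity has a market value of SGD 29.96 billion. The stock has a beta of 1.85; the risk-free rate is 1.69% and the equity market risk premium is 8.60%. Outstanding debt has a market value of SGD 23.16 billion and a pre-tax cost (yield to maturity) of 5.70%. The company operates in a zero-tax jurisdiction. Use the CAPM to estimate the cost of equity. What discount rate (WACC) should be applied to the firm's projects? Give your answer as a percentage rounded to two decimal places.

Cost of equity via CAPM: Re = 1.69% + 1.85 × 8.6% = 17.6000%.
Total capital V = 29.96 + 23.16 = 53.12.
Equity: weight = 29.96/53.12 = 0.5640; cost = 17.6%.
Debt: weight = 23.16/53.12 = 0.4360; after-tax cost = 5.7% × (1 − 0%) = 5.7000%.
WACC = 0.5640 × 17.6000% + 0.4360 × 5.7000% = 12.4117%.

12.41%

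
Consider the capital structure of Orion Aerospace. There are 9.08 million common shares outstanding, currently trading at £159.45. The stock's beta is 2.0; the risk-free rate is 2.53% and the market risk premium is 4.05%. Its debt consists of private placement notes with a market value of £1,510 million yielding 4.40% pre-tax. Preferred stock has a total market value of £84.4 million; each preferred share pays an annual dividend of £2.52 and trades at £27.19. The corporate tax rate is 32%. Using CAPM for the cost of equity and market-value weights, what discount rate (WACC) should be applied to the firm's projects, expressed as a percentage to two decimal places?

6.80%

Cost of equity via CAPM: Re = 2.53% + 2.0 × 4.05% = 10.6300%.
Cost of preferred: Rp = 2.52 / 27.19 = 9.2681%.
Market value of equity E = 159.45 × 9.08m = 1447.806m.
Total capital V = 1447.806 + 84.4 + 1510 = 3042.206.
Equity: weight = 1447.806/3042.206 = 0.4759; cost = 10.63%.
Preferred: weight = 84.4/3042.206 = 0.0277; cost = 9.2681%.
Private placement notes: weight = 1510/3042.206 = 0.4964; after-tax cost = 4.4% × (1 − 32%) = 2.9920%.
WACC = 0.4759 × 10.6300% + 0.0277 × 9.2681% + 0.4964 × 2.9920% = 6.8011%.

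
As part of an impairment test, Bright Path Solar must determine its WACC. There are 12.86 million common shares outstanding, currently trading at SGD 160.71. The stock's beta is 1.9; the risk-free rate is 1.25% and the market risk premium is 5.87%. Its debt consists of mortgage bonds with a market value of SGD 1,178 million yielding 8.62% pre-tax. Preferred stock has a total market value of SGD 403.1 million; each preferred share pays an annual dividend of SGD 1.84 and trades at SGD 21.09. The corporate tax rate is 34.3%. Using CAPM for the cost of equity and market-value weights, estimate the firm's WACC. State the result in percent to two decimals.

Cost of equity via CAPM: Re = 1.25% + 1.9 × 5.87% = 12.4030%.
Cost of preferred: Rp = 1.84 / 21.09 = 8.7245%.
Market value of equity E = 160.71 × 12.86m = 2066.7306m.
Total capital V = 2066.7306 + 403.1 + 1178 = 3647.8306.
Equity: weight = 2066.7306/3647.8306 = 0.5666; cost = 12.403%.
Preferred: weight = 403.1/3647.8306 = 0.1105; cost = 8.7245%.
Mortgage bonds: weight = 1178/3647.8306 = 0.3229; after-tax cost = 8.62% × (1 − 34.3%) = 5.6633%.
WACC = 0.5666 × 12.4030% + 0.1105 × 8.7245% + 0.3229 × 5.6633% = 9.8201%.

9.82%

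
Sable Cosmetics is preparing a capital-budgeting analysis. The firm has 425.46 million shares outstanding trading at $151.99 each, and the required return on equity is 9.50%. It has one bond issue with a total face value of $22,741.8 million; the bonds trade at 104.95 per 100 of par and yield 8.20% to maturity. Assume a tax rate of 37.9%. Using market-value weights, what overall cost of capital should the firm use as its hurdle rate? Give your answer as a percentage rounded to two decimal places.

Market value of equity E = 151.99 × 425.46m = 64665.6654m. Market value of debt D = 22741.8m × 104.95/100 = 23867.5191m.
Total capital V = 64665.6654 + 23867.5191 = 88533.1845.
Equity: weight = 64665.6654/88533.1845 = 0.7304; cost = 9.5%.
Bonds outstanding: weight = 23867.5191/88533.1845 = 0.2696; after-tax cost = 8.2% × (1 − 37.9%) = 5.0922%.
WACC = 0.7304 × 9.5000% + 0.2696 × 5.0922% = 8.3117%.

8.31%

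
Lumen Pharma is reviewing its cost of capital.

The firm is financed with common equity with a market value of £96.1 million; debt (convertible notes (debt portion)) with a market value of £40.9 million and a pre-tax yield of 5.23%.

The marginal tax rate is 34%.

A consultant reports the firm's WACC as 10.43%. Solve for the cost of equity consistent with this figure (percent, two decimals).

Total capital V = 96.1 + 40.9 = 137.
Equity weight = 96.1/137 = 0.7015.
Convertible notes (debt portion) weight = 40.9/137 = 0.2985.
Debt contribution = 0.2985 × 5.23% × (1 − 34%) = 1.0305%.
Required equity contribution = 10.43% − 1.0305% = 9.3995%.
Re = 9.3995% / 0.7015 = 13.3999%.

13.40%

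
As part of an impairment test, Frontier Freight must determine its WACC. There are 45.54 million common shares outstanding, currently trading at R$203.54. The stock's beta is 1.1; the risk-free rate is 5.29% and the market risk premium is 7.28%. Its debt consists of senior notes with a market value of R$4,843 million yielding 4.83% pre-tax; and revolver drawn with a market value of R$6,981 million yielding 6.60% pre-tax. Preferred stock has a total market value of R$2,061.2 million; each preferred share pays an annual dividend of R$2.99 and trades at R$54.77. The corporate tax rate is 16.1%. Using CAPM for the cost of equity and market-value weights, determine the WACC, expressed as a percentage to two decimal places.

Cost of equity via CAPM: Re = 5.29% + 1.1 × 7.28% = 13.2980%.
Cost of preferred: Rp = 2.99 / 54.77 = 5.4592%.
Market value of equity E = 203.54 × 45.54m = 9269.2116m.
Total capital V = 9269.2116 + 2061.2 + 4843 + 6981 = 23154.4116.
Equity: weight = 9269.2116/23154.4116 = 0.4003; cost = 13.298%.
Preferred: weight = 2061.2/23154.4116 = 0.0890; cost = 5.4592%.
Senior notes: weight = 4843/23154.4116 = 0.2092; after-tax cost = 4.83% × (1 − 16.1%) = 4.0524%.
Revolver drawn: weight = 6981/23154.4116 = 0.3015; after-tax cost = 6.6% × (1 − 16.1%) = 5.5374%.
WACC = 0.4003 × 13.2980% + 0.0890 × 5.4592% + 0.2092 × 4.0524% + 0.3015 × 5.5374% = 8.3266%.

8.33%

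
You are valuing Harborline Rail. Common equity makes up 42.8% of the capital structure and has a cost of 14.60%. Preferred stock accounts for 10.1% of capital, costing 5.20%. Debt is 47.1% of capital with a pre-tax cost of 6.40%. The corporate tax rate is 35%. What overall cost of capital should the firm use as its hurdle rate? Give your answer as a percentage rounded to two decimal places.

After-tax cost of debt = 6.4% × (1 − 35%) = 4.1600%.
WACC = 0.428 × 14.6000% + 0.101 × 5.2000% + 0.471 × 4.1600% = 8.7334%.

8.73%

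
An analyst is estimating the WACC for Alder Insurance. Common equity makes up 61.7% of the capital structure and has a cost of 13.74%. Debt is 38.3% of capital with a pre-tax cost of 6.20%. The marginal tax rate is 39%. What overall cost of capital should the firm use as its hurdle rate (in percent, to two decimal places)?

9.93%

After-tax cost of debt = 6.2% × (1 − 39%) = 3.7820%.
WACC = 0.617 × 13.7400% + 0.383 × 3.7820% = 9.9261%.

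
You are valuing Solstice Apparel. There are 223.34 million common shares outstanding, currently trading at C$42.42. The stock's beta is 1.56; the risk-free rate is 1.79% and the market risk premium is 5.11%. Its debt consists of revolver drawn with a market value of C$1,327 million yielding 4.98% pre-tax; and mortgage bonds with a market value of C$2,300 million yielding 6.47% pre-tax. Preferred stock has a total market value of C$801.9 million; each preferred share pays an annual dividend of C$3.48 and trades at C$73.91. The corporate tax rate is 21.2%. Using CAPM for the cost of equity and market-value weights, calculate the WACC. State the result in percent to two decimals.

8.14%

Cost of equity via CAPM: Re = 1.79% + 1.56 × 5.11% = 9.7616%.
Cost of preferred: Rp = 3.48 / 73.91 = 4.7084%.
Market value of equity E = 42.42 × 223.34m = 9474.0828m.
Total capital V = 9474.0828 + 801.9 + 1327 + 2300 = 13902.9828.
Equity: weight = 9474.0828/13902.9828 = 0.6814; cost = 9.7616%.
Preferred: weight = 801.9/13902.9828 = 0.0577; cost = 4.7084%.
Revolver drawn: weight = 1327/13902.9828 = 0.0954; after-tax cost = 4.98% × (1 − 21.2%) = 3.9242%.
Mortgage bonds: weight = 2300/13902.9828 = 0.1654; after-tax cost = 6.47% × (1 − 21.2%) = 5.0984%.
WACC = 0.6814 × 9.7616% + 0.0577 × 4.7084% + 0.0954 × 3.9242% + 0.1654 × 5.0984% = 8.1415%.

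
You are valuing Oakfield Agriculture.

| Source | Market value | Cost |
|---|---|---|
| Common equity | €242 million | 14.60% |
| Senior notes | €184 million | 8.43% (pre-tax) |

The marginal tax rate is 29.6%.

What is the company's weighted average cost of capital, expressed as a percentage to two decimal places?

Total capital V = 242 + 184 = 426.
Equity: weight = 242/426 = 0.5681; cost = 14.6%.
Senior notes: weight = 184/426 = 0.4319; after-tax cost = 8.43% × (1 − 29.6%) = 5.9347%.
WACC = 0.5681 × 14.6000% + 0.4319 × 5.9347% = 10.8572%.

10.86%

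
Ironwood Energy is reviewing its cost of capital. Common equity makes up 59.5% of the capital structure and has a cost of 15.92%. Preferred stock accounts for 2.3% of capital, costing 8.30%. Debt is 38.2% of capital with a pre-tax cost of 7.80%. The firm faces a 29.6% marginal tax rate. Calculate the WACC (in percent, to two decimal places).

11.76%

After-tax cost of debt = 7.8% × (1 − 29.6%) = 5.4912%.
WACC = 0.595 × 15.9200% + 0.023 × 8.3000% + 0.382 × 5.4912% = 11.7609%.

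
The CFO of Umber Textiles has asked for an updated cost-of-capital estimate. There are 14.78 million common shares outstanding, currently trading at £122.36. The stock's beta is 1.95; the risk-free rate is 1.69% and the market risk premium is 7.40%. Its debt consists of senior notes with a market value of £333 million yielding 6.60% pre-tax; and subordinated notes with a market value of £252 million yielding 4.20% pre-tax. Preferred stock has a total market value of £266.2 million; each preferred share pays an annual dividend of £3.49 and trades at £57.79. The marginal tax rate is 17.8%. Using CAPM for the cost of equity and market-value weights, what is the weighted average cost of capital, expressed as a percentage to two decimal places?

12.57%

Cost of equity via CAPM: Re = 1.69% + 1.95 × 7.4% = 16.1200%.
Cost of preferred: Rp = 3.49 / 57.79 = 6.0391%.
Market value of equity E = 122.36 × 14.78m = 1808.4808m.
Total capital V = 1808.4808 + 266.2 + 333 + 252 = 2659.6808.
Equity: weight = 1808.4808/2659.6808 = 0.6800; cost = 16.12%.
Preferred: weight = 266.2/2659.6808 = 0.1001; cost = 6.0391%.
Senior notes: weight = 333/2659.6808 = 0.1252; after-tax cost = 6.6% × (1 − 17.8%) = 5.4252%.
Subordinated notes: weight = 252/2659.6808 = 0.0947; after-tax cost = 4.2% × (1 − 17.8%) = 3.4524%.
WACC = 0.6800 × 16.1200% + 0.1001 × 6.0391% + 0.1252 × 5.4252% + 0.0947 × 3.4524% = 12.5718%.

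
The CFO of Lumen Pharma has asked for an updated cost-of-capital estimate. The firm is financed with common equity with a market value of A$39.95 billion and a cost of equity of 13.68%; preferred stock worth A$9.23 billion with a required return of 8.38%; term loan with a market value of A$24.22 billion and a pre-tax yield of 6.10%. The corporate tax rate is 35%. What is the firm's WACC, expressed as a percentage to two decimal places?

Total capital V = 39.95 + 9.23 + 24.22 = 73.4.
Equity: weight = 39.95/73.4 = 0.5443; cost = 13.68%.
Preferred: weight = 9.23/73.4 = 0.1257; cost = 8.38%.
Term loan: weight = 24.22/73.4 = 0.3300; after-tax cost = 6.1% × (1 − 35%) = 3.9650%.
WACC = 0.5443 × 13.6800% + 0.1257 × 8.3800% + 0.3300 × 3.9650% = 9.8078%.

9.81%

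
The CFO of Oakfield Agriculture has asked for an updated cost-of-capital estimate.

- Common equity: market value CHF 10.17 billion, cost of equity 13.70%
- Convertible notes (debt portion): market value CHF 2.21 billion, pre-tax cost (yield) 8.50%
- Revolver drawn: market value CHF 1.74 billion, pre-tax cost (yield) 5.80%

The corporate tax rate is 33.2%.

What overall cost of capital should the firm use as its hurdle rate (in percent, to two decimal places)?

11.23%

Total capital V = 10.17 + 2.21 + 1.74 = 14.12.
Equity: weight = 10.17/14.12 = 0.7203; cost = 13.7%.
Convertible notes (debt portion): weight = 2.21/14.12 = 0.1565; after-tax cost = 8.5% × (1 − 33.2%) = 5.6780%.
Revolver drawn: weight = 1.74/14.12 = 0.1232; after-tax cost = 5.8% × (1 − 33.2%) = 3.8744%.
WACC = 0.7203 × 13.7000% + 0.1565 × 5.6780% + 0.1232 × 3.8744% = 11.2336%.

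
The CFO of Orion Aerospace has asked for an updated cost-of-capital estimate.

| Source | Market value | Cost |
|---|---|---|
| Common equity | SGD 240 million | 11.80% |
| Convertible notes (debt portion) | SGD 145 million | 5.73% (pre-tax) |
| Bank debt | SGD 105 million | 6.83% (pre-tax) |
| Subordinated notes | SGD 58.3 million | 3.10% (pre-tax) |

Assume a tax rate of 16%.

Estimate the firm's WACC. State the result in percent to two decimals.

Total capital V = 240 + 145 + 105 + 58.3 = 548.3.
Equity: weight = 240/548.3 = 0.4377; cost = 11.8%.
Convertible notes (debt portion): weight = 145/548.3 = 0.2645; after-tax cost = 5.73% × (1 − 16%) = 4.8132%.
Bank debt: weight = 105/548.3 = 0.1915; after-tax cost = 6.83% × (1 − 16%) = 5.7372%.
Subordinated notes: weight = 58.3/548.3 = 0.1063; after-tax cost = 3.1% × (1 − 16%) = 2.6040%.
WACC = 0.4377 × 11.8000% + 0.2645 × 4.8132% + 0.1915 × 5.7372% + 0.1063 × 2.6040% = 7.8135%.

7.81%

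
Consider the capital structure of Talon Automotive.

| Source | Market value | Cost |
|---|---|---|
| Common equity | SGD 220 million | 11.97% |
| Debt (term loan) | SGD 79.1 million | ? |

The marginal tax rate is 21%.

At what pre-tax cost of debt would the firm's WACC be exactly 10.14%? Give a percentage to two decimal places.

Total capital V = 220 + 79.1 = 299.1.
Equity weight = 220/299.1 = 0.7355.
Term loan weight = 79.1/299.1 = 0.2645.
Equity contribution = 0.7355 × 11.97% = 8.8044%.
Remaining for debt = 10.14% − 8.8044% = 1.3356%.
Rd × (1 − 21%) × 0.2645 = 1.3356%  ⇒  Rd = 6.3927%.

6.39%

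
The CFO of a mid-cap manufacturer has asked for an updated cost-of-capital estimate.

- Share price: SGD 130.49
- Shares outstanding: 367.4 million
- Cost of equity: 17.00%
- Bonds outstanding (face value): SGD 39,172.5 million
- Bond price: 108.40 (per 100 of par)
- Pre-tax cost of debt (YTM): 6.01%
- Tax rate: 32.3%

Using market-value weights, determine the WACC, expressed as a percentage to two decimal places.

Market value of equity E = 130.49 × 367.4m = 47942.026m. Market value of debt D = 39172.5m × 108.4/100 = 42462.99m.
Total capital V = 47942.026 + 42462.99 = 90405.016.
Equity: weight = 47942.026/90405.016 = 0.5303; cost = 17%.
Bonds outstanding: weight = 42462.99/90405.016 = 0.4697; after-tax cost = 6.01% × (1 − 32.3%) = 4.0688%.
WACC = 0.5303 × 17.0000% + 0.4697 × 4.0688% = 10.9262%.

10.93%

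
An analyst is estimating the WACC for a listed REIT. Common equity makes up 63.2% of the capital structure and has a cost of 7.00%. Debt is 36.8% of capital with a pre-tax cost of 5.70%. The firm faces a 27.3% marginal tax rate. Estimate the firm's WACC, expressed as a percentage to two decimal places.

5.95%

After-tax cost of debt = 5.7% × (1 − 27.3%) = 4.1439%.
WACC = 0.632 × 7.0000% + 0.368 × 4.1439% = 5.9490%.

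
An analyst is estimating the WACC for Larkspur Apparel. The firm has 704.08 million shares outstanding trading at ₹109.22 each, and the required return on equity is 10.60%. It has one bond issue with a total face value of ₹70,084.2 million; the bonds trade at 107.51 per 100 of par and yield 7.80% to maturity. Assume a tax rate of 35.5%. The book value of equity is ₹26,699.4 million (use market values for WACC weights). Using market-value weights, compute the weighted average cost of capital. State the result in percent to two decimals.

7.84%

Market value of equity E = 109.22 × 704.08m = 76899.6176m. Market value of debt D = 70084.2m × 107.51/100 = 75347.52342m.
Total capital V = 76899.6176 + 75347.52342 = 152247.14102.
Equity: weight = 76899.6176/152247.14102 = 0.5051; cost = 10.6%.
Bonds outstanding: weight = 75347.52342/152247.14102 = 0.4949; after-tax cost = 7.8% × (1 − 35.5%) = 5.0310%.
WACC = 0.5051 × 10.6000% + 0.4949 × 5.0310% = 7.8439%.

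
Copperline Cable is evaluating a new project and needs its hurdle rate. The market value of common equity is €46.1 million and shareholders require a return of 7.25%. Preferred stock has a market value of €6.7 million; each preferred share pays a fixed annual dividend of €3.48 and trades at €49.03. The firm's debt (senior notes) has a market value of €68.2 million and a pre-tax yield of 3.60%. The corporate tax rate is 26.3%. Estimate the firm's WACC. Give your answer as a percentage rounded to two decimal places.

4.65%

Cost of preferred: Rp = 3.48 / 49.03 = 7.0977%.
Total capital V = 46.1 + 6.7 + 68.2 = 121.
Equity: weight = 46.1/121 = 0.3810; cost = 7.25%.
Preferred: weight = 6.7/121 = 0.0554; cost = 7.0977%.
Senior notes: weight = 68.2/121 = 0.5636; after-tax cost = 3.6% × (1 − 26.3%) = 2.6532%.
WACC = 0.3810 × 7.2500% + 0.0554 × 7.0977% + 0.5636 × 2.6532% = 4.6506%.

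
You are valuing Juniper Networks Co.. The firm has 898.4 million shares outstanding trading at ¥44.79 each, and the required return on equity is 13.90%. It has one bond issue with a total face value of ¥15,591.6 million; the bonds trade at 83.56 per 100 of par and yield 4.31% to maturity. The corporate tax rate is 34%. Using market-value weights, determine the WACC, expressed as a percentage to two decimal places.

Market value of equity E = 44.79 × 898.4m = 40239.336m. Market value of debt D = 15591.6m × 83.56/100 = 13028.34096m.
Total capital V = 40239.336 + 13028.34096 = 53267.67696.
Equity: weight = 40239.336/53267.67696 = 0.7554; cost = 13.9%.
Bonds outstanding: weight = 13028.34096/53267.67696 = 0.2446; after-tax cost = 4.31% × (1 − 34%) = 2.8446%.
WACC = 0.7554 × 13.9000% + 0.2446 × 2.8446% = 11.1960%.

11.20%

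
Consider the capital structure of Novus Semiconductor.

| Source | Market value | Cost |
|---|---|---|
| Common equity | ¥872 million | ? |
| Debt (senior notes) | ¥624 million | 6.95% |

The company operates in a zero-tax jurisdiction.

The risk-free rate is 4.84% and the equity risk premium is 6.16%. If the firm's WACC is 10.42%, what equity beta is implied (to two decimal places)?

1.31

Total capital V = 872 + 624 = 1496.
Equity weight = 872/1496 = 0.5829.
Senior notes weight = 624/1496 = 0.4171.
Debt contribution = 0.4171 × 6.95% × (1 − 0%) = 2.8989%.
Required equity contribution = 10.42% − 2.8989% = 7.5211%  ⇒  Re = 12.9031%.
CAPM: 12.9031% = 4.84% + β × 6.16%  ⇒  β = 1.3089.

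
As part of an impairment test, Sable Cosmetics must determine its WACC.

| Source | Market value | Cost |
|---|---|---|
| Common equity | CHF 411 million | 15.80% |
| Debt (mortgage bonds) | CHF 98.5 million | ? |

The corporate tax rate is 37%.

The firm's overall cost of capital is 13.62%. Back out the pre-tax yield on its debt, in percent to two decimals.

Total capital V = 411 + 98.5 = 509.5.
Equity weight = 411/509.5 = 0.8067.
Mortgage bonds weight = 98.5/509.5 = 0.1933.
Equity contribution = 0.8067 × 15.8% = 12.7454%.
Remaining for debt = 13.62% − 12.7454% = 0.8746%.
Rd × (1 − 37%) × 0.1933 = 0.8746%  ⇒  Rd = 7.1806%.

7.18%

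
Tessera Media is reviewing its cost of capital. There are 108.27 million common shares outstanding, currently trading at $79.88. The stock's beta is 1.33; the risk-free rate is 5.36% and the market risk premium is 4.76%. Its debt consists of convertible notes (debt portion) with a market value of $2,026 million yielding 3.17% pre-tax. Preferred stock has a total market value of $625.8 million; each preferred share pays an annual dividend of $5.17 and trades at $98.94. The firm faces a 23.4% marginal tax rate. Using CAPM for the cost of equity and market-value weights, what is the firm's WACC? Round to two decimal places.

Cost of equity via CAPM: Re = 5.36% + 1.33 × 4.76% = 11.6908%.
Cost of preferred: Rp = 5.17 / 98.94 = 5.2254%.
Market value of equity E = 79.88 × 108.27m = 8648.6076m.
Total capital V = 8648.6076 + 625.8 + 2026 = 11300.4076.
Equity: weight = 8648.6076/11300.4076 = 0.7653; cost = 11.6908%.
Preferred: weight = 625.8/11300.4076 = 0.0554; cost = 5.2254%.
Convertible notes (debt portion): weight = 2026/11300.4076 = 0.1793; after-tax cost = 3.17% × (1 − 23.4%) = 2.4282%.
WACC = 0.7653 × 11.6908% + 0.0554 × 5.2254% + 0.1793 × 2.4282% = 9.6721%.

9.67%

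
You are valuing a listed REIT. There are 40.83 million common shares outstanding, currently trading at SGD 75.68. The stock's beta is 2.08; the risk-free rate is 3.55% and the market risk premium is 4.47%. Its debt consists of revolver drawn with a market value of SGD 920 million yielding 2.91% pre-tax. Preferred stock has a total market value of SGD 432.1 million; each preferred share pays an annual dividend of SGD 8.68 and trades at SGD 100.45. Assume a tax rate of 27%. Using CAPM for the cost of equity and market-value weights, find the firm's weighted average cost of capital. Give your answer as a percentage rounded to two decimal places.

Cost of equity via CAPM: Re = 3.55% + 2.08 × 4.47% = 12.8476%.
Cost of preferred: Rp = 8.68 / 100.45 = 8.6411%.
Market value of equity E = 75.68 × 40.83m = 3090.0144m.
Total capital V = 3090.0144 + 432.1 + 920 = 4442.1144.
Equity: weight = 3090.0144/4442.1144 = 0.6956; cost = 12.8476%.
Preferred: weight = 432.1/4442.1144 = 0.0973; cost = 8.6411%.
Revolver drawn: weight = 920/4442.1144 = 0.2071; after-tax cost = 2.91% × (1 − 27%) = 2.1243%.
WACC = 0.6956 × 12.8476% + 0.0973 × 8.6411% + 0.2071 × 2.1243% = 10.2175%.

10.22%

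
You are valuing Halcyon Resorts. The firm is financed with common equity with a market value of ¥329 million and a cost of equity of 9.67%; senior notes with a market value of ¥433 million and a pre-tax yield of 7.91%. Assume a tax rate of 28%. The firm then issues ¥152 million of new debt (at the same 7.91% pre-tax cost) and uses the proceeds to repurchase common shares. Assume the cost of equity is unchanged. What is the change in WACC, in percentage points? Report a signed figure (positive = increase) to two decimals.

-0.79 pp

Current WACC:
Total capital V = 329 + 433 = 762.
Equity: weight = 329/762 = 0.4318; cost = 9.67%.
Senior notes: weight = 433/762 = 0.5682; after-tax cost = 7.91% × (1 − 28%) = 5.6952%.
WACC = 0.4318 × 9.6700% + 0.5682 × 5.6952% = 7.4114%.
After the change:
Total capital V = 177 + 585 = 762.
Equity: weight = 177/762 = 0.2323; cost = 9.67%.
Senior notes: weight = 585/762 = 0.7677; after-tax cost = 7.91% × (1 − 28%) = 5.6952%.
WACC = 0.2323 × 9.6700% + 0.7677 × 5.6952% = 6.6185%.
Change in WACC = 6.6185% − 7.4114% = -0.7929 pp.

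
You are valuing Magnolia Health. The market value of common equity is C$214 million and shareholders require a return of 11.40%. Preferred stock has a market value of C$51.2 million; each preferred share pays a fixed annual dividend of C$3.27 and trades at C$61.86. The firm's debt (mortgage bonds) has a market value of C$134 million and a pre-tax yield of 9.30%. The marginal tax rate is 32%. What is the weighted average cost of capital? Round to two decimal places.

Cost of preferred: Rp = 3.27 / 61.86 = 5.2861%.
Total capital V = 214 + 51.2 + 134 = 399.2.
Equity: weight = 214/399.2 = 0.5361; cost = 11.4%.
Preferred: weight = 51.2/399.2 = 0.1283; cost = 5.2861%.
Mortgage bonds: weight = 134/399.2 = 0.3357; after-tax cost = 9.3% × (1 − 32%) = 6.3240%.
WACC = 0.5361 × 11.4000% + 0.1283 × 5.2861% + 0.3357 × 6.3240% = 8.9120%.

8.91%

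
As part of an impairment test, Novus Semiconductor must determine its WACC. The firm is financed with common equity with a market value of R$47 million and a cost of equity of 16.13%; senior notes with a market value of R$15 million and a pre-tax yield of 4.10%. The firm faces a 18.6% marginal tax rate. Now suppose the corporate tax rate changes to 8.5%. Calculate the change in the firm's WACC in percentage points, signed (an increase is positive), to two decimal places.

+0.10 pp

Current WACC:
Total capital V = 47 + 15 = 62.
Equity: weight = 47/62 = 0.7581; cost = 16.13%.
Senior notes: weight = 15/62 = 0.2419; after-tax cost = 4.1% × (1 − 18.6%) = 3.3374%.
WACC = 0.7581 × 16.1300% + 0.2419 × 3.3374% = 13.0350%.
After the change:
Total capital V = 47 + 15 = 62.
Equity: weight = 47/62 = 0.7581; cost = 16.13%.
Senior notes: weight = 15/62 = 0.2419; after-tax cost = 4.1% × (1 − 8.5%) = 3.7515%.
WACC = 0.7581 × 16.1300% + 0.2419 × 3.7515% = 13.1352%.
Change in WACC = 13.1352% − 13.0350% = 0.1002 pp.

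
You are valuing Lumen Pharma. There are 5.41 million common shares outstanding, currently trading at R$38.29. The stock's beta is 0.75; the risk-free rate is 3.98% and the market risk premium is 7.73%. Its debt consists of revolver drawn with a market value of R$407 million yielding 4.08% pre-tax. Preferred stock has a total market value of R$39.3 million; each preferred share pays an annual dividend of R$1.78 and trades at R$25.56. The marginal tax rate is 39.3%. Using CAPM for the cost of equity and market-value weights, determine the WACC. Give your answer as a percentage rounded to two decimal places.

5.06%

Cost of equity via CAPM: Re = 3.98% + 0.75 × 7.73% = 9.7775%.
Cost of preferred: Rp = 1.78 / 25.56 = 6.9640%.
Market value of equity E = 38.29 × 5.41m = 207.1489m.
Total capital V = 207.1489 + 39.3 + 407 = 653.4489.
Equity: weight = 207.1489/653.4489 = 0.3170; cost = 9.7775%.
Preferred: weight = 39.3/653.4489 = 0.0601; cost = 6.964%.
Revolver drawn: weight = 407/653.4489 = 0.6228; after-tax cost = 4.08% × (1 − 39.3%) = 2.4766%.
WACC = 0.3170 × 9.7775% + 0.0601 × 6.9640% + 0.6228 × 2.4766% = 5.0609%.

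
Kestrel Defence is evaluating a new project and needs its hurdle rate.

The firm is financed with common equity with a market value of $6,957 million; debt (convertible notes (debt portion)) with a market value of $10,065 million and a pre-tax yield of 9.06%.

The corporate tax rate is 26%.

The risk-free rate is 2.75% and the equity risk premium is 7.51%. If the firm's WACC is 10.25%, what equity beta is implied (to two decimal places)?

Total capital V = 6957 + 10065 = 17022.
Equity weight = 6957/17022 = 0.4087.
Convertible notes (debt portion) weight = 10065/17022 = 0.5913.
Debt contribution = 0.5913 × 9.06% × (1 − 26%) = 3.9643%.
Required equity contribution = 10.25% − 3.9643% = 6.2857%  ⇒  Re = 15.3796%.
CAPM: 15.3796% = 2.75% + β × 7.51%  ⇒  β = 1.6817.

1.68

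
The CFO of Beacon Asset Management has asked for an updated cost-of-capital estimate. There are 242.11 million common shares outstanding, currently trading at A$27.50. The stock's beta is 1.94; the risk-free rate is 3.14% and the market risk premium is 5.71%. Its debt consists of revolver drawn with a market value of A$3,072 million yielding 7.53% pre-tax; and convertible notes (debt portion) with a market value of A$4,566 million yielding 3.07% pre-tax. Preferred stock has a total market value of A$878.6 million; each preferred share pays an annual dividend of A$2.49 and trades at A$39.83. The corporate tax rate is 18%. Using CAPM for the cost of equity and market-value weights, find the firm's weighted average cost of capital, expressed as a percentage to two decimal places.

8.61%

Cost of equity via CAPM: Re = 3.14% + 1.94 × 5.71% = 14.2174%.
Cost of preferred: Rp = 2.49 / 39.83 = 6.2516%.
Market value of equity E = 27.5 × 242.11m = 6658.025m.
Total capital V = 6658.025 + 878.6 + 3072 + 4566 = 15174.625.
Equity: weight = 6658.025/15174.625 = 0.4388; cost = 14.2174%.
Preferred: weight = 878.6/15174.625 = 0.0579; cost = 6.2516%.
Revolver drawn: weight = 3072/15174.625 = 0.2024; after-tax cost = 7.53% × (1 − 18%) = 6.1746%.
Convertible notes (debt portion): weight = 4566/15174.625 = 0.3009; after-tax cost = 3.07% × (1 − 18%) = 2.5174%.
WACC = 0.4388 × 14.2174% + 0.0579 × 6.2516% + 0.2024 × 6.1746% + 0.3009 × 2.5174% = 8.6075%.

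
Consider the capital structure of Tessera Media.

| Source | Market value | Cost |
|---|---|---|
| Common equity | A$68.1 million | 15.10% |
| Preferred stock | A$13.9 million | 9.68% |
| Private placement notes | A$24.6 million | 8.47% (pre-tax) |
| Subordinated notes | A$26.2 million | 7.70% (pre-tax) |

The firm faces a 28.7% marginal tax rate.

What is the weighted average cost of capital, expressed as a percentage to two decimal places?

Total capital V = 68.1 + 13.9 + 24.6 + 26.2 = 132.8.
Equity: weight = 68.1/132.8 = 0.5128; cost = 15.1%.
Preferred: weight = 13.9/132.8 = 0.1047; cost = 9.68%.
Private placement notes: weight = 24.6/132.8 = 0.1852; after-tax cost = 8.47% × (1 − 28.7%) = 6.0391%.
Subordinated notes: weight = 26.2/132.8 = 0.1973; after-tax cost = 7.7% × (1 − 28.7%) = 5.4901%.
WACC = 0.5128 × 15.1000% + 0.1047 × 9.6800% + 0.1852 × 6.0391% + 0.1973 × 5.4901% = 10.9583%.

10.96%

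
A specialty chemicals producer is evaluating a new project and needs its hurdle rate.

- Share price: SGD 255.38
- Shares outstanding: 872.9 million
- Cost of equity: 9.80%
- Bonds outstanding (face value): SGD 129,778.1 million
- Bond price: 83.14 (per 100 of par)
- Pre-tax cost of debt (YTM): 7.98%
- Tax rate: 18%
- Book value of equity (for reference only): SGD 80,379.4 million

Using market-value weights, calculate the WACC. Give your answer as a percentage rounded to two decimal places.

8.74%

Market value of equity E = 255.38 × 872.9m = 222921.202m. Market value of debt D = 129778.1m × 83.14/100 = 107897.51234m.
Total capital V = 222921.202 + 107897.51234 = 330818.71434.
Equity: weight = 222921.202/330818.71434 = 0.6738; cost = 9.8%.
Bonds outstanding: weight = 107897.51234/330818.71434 = 0.3262; after-tax cost = 7.98% × (1 − 18%) = 6.5436%.
WACC = 0.6738 × 9.8000% + 0.3262 × 6.5436% = 8.7379%.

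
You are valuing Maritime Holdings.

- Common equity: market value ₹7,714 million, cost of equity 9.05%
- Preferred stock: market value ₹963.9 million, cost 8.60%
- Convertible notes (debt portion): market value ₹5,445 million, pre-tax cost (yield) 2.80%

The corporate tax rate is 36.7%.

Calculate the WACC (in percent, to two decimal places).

6.21%

Total capital V = 7714 + 963.9 + 5445 = 14122.9.
Equity: weight = 7714/14122.9 = 0.5462; cost = 9.05%.
Preferred: weight = 963.9/14122.9 = 0.0683; cost = 8.6%.
Convertible notes (debt portion): weight = 5445/14122.9 = 0.3855; after-tax cost = 2.8% × (1 − 36.7%) = 1.7724%.
WACC = 0.5462 × 9.0500% + 0.0683 × 8.6000% + 0.3855 × 1.7724% = 6.2135%.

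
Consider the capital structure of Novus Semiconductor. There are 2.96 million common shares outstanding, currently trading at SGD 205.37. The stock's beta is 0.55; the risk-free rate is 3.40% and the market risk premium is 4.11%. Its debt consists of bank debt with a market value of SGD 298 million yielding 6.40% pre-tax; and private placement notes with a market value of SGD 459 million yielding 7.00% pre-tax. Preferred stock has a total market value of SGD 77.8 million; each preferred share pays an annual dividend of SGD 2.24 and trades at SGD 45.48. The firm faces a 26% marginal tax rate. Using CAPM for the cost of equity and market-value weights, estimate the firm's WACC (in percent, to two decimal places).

Cost of equity via CAPM: Re = 3.4% + 0.55 × 4.11% = 5.6605%.
Cost of preferred: Rp = 2.24 / 45.48 = 4.9252%.
Market value of equity E = 205.37 × 2.96m = 607.8952m.
Total capital V = 607.8952 + 77.8 + 298 + 459 = 1442.6952.
Equity: weight = 607.8952/1442.6952 = 0.4214; cost = 5.6605%.
Preferred: weight = 77.8/1442.6952 = 0.0539; cost = 4.9252%.
Bank debt: weight = 298/1442.6952 = 0.2066; after-tax cost = 6.4% × (1 − 26%) = 4.7360%.
Private placement notes: weight = 459/1442.6952 = 0.3182; after-tax cost = 7% × (1 − 26%) = 5.1800%.
WACC = 0.4214 × 5.6605% + 0.0539 × 4.9252% + 0.2066 × 4.7360% + 0.3182 × 5.1800% = 5.2770%.

5.28%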